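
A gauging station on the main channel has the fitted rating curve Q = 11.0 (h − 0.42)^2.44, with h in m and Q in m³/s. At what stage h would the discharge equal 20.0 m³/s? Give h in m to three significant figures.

h − h₀ = (Q/C)^(1/b) = (20.0/11.0)^(1/2.44) = 1.278 m
h = 0.42 + 1.278 = 1.698 m

1.70 m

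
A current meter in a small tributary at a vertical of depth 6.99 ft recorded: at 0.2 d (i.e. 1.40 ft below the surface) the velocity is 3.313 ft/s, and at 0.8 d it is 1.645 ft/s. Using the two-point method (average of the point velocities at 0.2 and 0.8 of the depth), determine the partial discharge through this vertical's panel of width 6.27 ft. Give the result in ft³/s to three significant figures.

109 ft³/s

v̄ = (3.313 + 1.645) / 2 = 2.479 ft/s
q = v̄ × d × w = 2.479 × 6.99 × 6.27 = 108.6 ft³/s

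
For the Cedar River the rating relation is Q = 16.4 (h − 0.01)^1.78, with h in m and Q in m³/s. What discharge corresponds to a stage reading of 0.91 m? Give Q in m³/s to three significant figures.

13.6 m³/s

Q = 16.4 × (0.91 − 0.01)^1.78 = 16.4 × 0.9^1.78 = 13.60 m³/s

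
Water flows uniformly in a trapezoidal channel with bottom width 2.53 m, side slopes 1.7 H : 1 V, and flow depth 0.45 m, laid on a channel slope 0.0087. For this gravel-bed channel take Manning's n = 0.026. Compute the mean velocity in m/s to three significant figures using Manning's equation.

1.76 m/s

A = (b + z·y)·y = (2.53 + 1.7×0.45)×0.45 = 1.483 m²
P = b + 2y√(1+z²) = 2.53 + 2×0.45×√(1+1.7²) = 4.305 m
R = A/P = 1.483/4.305 = 0.3444 m
Q = (1/n)·A·R^(2/3)·S^(1/2) = (1/0.026) × 1.483 × 0.3444^(2/3) × 0.0087^(1/2) = 2.614 m³/s
V = Q/A = 2.614/1.483 = 1.763 m/s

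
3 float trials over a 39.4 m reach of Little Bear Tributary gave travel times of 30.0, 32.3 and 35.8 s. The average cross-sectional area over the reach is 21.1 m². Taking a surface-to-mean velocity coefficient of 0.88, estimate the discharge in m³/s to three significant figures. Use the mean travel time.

22.4 m³/s

t̄ = (30.0 + 32.3 + 35.8) / 3 = 32.7 s
v_surface = L / t̄ = 39.4 / 32.7 = 1.205 m/s
v_mean = 0.88 × 1.205 = 1.060 m/s
Q = A × v_mean = 21.1 × 1.060 = 22.37 m³/s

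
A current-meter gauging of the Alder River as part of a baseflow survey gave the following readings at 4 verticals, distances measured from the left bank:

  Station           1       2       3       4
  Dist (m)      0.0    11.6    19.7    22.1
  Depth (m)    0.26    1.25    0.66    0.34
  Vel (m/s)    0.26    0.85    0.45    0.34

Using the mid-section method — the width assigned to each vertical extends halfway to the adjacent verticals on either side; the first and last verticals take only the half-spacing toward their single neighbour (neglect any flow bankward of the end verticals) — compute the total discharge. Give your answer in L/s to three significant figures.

12600 L/s

w_1 = (11.6 − 0.0)/2 = 5.8 m; q_1 = 0.26 × 0.26 × 5.8 = 0.3921 m³/s
w_2 = (19.7 − 0.0)/2 = 9.85 m; q_2 = 0.85 × 1.25 × 9.85 = 10.47 m³/s
w_3 = (22.1 − 11.6)/2 = 5.25 m; q_3 = 0.45 × 0.66 × 5.25 = 1.559 m³/s
w_4 = (22.1 − 19.7)/2 = 1.2 m; q_4 = 0.34 × 0.34 × 1.2 = 0.1387 m³/s
Q = Σ qᵢ = 12.56 m³/s
= 12.56 × 1000 = 12560 L/s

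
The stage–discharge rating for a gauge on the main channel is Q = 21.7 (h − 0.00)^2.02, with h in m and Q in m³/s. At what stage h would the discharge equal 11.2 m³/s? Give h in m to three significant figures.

h − h₀ = (Q/C)^(1/b) = (11.2/21.7)^(1/2.02) = 0.7208 m
h = 0.00 + 0.7208 = 0.7208 m

0.721 m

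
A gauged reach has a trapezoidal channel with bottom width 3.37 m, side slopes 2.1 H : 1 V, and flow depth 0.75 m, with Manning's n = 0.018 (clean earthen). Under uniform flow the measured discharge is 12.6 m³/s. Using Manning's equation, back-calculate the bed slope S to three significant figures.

A = (b + z·y)·y = (3.37 + 2.1×0.75)×0.75 = 3.709 m²
P = b + 2y√(1+z²) = 3.37 + 2×0.75×√(1+2.1²) = 6.859 m
R = A/P = 3.709/6.859 = 0.5407 m
S = (Q·n / (1·A·R^(2/3)))² = (12.6×0.018 / (1×3.709×0.6637))² = 0.008489

0.00849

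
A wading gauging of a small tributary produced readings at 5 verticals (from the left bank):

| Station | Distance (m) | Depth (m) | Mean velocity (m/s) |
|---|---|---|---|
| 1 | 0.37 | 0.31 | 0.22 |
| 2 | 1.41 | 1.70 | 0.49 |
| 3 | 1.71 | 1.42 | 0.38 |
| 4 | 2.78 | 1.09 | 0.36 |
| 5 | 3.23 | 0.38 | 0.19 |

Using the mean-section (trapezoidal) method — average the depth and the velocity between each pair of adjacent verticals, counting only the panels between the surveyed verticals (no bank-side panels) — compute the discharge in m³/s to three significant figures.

Panel 1-2: Δb = 1.04 m, d̄ = (0.31+1.70)/2 = 1.005, v̄ = (0.22+0.49)/2 = 0.355 → q = 1.04×1.005×0.355 = 0.3710 m³/s
Panel 2-3: Δb = 0.3 m, d̄ = (1.70+1.42)/2 = 1.56, v̄ = (0.49+0.38)/2 = 0.435 → q = 0.3×1.56×0.435 = 0.2036 m³/s
Panel 3-4: Δb = 1.07 m, d̄ = (1.42+1.09)/2 = 1.255, v̄ = (0.38+0.36)/2 = 0.37 → q = 1.07×1.255×0.37 = 0.4969 m³/s
Panel 4-5: Δb = 0.45 m, d̄ = (1.09+0.38)/2 = 0.735, v̄ = (0.36+0.19)/2 = 0.275 → q = 0.45×0.735×0.275 = 0.09096 m³/s
Q = Σ q = 1.162 m³/s

1.16 m³/s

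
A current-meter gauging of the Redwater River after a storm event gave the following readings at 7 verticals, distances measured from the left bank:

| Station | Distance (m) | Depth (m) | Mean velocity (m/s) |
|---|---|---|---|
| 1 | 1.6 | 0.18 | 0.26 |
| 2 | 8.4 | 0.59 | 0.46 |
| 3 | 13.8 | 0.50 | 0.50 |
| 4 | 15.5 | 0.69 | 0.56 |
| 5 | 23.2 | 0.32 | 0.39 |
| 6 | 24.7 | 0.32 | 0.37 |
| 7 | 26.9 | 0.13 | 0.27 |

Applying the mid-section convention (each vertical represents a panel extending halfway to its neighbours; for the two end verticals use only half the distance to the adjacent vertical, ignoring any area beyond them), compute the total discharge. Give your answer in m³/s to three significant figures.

w_1 = (8.4 − 1.6)/2 = 3.4 m; q_1 = 0.26 × 0.18 × 3.4 = 0.1591 m³/s
w_2 = (13.8 − 1.6)/2 = 6.1 m; q_2 = 0.46 × 0.59 × 6.1 = 1.656 m³/s
w_3 = (15.5 − 8.4)/2 = 3.55 m; q_3 = 0.50 × 0.50 × 3.55 = 0.8875 m³/s
w_4 = (23.2 − 13.8)/2 = 4.7 m; q_4 = 0.56 × 0.69 × 4.7 = 1.816 m³/s
w_5 = (24.7 − 15.5)/2 = 4.6 m; q_5 = 0.39 × 0.32 × 4.6 = 0.5741 m³/s
w_6 = (26.9 − 23.2)/2 = 1.85 m; q_6 = 0.37 × 0.32 × 1.85 = 0.2190 m³/s
w_7 = (26.9 − 24.7)/2 = 1.1 m; q_7 = 0.27 × 0.13 × 1.1 = 0.03861 m³/s
Q = Σ qᵢ = 5.350 m³/s

5.35 m³/s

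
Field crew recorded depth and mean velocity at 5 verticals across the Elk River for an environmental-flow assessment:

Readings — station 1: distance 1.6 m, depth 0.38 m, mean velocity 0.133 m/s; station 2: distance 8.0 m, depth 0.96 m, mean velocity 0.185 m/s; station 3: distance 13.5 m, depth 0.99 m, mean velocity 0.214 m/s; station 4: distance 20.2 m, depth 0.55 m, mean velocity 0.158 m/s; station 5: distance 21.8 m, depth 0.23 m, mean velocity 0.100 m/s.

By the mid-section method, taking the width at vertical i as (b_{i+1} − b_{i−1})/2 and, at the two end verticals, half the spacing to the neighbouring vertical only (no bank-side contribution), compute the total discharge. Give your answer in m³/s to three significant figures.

2.89 m³/s

w_1 = (8.0 − 1.6)/2 = 3.2 m; q_1 = 0.133 × 0.38 × 3.2 = 0.1617 m³/s
w_2 = (13.5 − 1.6)/2 = 5.95 m; q_2 = 0.185 × 0.96 × 5.95 = 1.057 m³/s
w_3 = (20.2 − 8.0)/2 = 6.1 m; q_3 = 0.214 × 0.99 × 6.1 = 1.292 m³/s
w_4 = (21.8 − 13.5)/2 = 4.15 m; q_4 = 0.158 × 0.55 × 4.15 = 0.3606 m³/s
w_5 = (21.8 − 20.2)/2 = 0.8 m; q_5 = 0.100 × 0.23 × 0.8 = 0.01840 m³/s
Q = Σ qᵢ = 2.890 m³/s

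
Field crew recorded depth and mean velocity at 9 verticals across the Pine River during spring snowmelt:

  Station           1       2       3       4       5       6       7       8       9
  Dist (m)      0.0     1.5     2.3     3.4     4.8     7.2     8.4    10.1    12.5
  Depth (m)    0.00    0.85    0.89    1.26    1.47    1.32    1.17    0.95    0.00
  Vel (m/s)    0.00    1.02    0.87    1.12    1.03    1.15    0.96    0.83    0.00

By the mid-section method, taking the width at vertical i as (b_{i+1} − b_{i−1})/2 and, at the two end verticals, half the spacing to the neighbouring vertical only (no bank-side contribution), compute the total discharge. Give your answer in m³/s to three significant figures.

w_2 = (2.3 − 0.0)/2 = 1.15 m; q_2 = 1.02 × 0.85 × 1.15 = 0.9971 m³/s
w_3 = (3.4 − 1.5)/2 = 0.95 m; q_3 = 0.87 × 0.89 × 0.95 = 0.7356 m³/s
w_4 = (4.8 − 2.3)/2 = 1.25 m; q_4 = 1.12 × 1.26 × 1.25 = 1.764 m³/s
w_5 = (7.2 − 3.4)/2 = 1.9 m; q_5 = 1.03 × 1.47 × 1.9 = 2.877 m³/s
w_6 = (8.4 − 4.8)/2 = 1.8 m; q_6 = 1.15 × 1.32 × 1.8 = 2.732 m³/s
w_7 = (10.1 − 7.2)/2 = 1.45 m; q_7 = 0.96 × 1.17 × 1.45 = 1.629 m³/s
w_8 = (12.5 − 8.4)/2 = 2.05 m; q_8 = 0.83 × 0.95 × 2.05 = 1.616 m³/s
Stations 1, 9 contribute zero (depth or velocity is 0).
Q = Σ qᵢ = 12.35 m³/s

12.4 m³/s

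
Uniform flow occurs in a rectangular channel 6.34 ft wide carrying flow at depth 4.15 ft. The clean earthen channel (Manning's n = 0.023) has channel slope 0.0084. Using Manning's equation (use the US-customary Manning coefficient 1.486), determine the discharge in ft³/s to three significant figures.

230 ft³/s

A = b·y = 6.34 × 4.15 = 26.31 ft²
P = b + 2y = 6.34 + 2×4.15 = 14.64 ft
R = A/P = 26.31/14.64 = 1.797 ft
Q = (1.486/n)·A·R^(2/3)·S^(1/2) = (1.486/0.023) × 26.31 × 1.797^(2/3) × 0.0084^(1/2) = 230.3 ft³/s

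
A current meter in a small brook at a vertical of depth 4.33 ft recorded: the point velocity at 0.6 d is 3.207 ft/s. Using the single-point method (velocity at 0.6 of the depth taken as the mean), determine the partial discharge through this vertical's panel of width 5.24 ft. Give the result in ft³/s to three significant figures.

v̄ = v₀.₆ = 3.207 ft/s
q = v̄ × d × w = 3.207 × 4.33 × 5.24 = 72.76 ft³/s

72.8 ft³/s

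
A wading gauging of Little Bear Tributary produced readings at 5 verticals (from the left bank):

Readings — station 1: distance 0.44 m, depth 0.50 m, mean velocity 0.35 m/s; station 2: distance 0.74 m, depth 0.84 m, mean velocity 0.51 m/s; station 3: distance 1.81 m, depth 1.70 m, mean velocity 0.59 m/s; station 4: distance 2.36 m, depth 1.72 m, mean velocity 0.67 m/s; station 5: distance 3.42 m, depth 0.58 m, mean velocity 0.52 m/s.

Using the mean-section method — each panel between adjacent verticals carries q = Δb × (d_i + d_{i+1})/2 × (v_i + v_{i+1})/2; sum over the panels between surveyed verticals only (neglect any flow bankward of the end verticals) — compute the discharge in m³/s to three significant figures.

Panel 1-2: Δb = 0.3 m, d̄ = (0.50+0.84)/2 = 0.67, v̄ = (0.35+0.51)/2 = 0.43 → q = 0.3×0.67×0.43 = 0.08643 m³/s
Panel 2-3: Δb = 1.07 m, d̄ = (0.84+1.70)/2 = 1.27, v̄ = (0.51+0.59)/2 = 0.55 → q = 1.07×1.27×0.55 = 0.7474 m³/s
Panel 3-4: Δb = 0.55 m, d̄ = (1.70+1.72)/2 = 1.71, v̄ = (0.59+0.67)/2 = 0.63 → q = 0.55×1.71×0.63 = 0.5925 m³/s
Panel 4-5: Δb = 1.06 m, d̄ = (1.72+0.58)/2 = 1.15, v̄ = (0.67+0.52)/2 = 0.595 → q = 1.06×1.15×0.595 = 0.7253 m³/s
Q = Σ q = 2.152 m³/s

2.15 m³/s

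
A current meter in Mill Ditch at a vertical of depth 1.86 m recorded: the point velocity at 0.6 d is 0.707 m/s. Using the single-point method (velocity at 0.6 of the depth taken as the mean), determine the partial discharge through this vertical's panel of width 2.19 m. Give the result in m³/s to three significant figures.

2.88 m³/s

v̄ = v₀.₆ = 0.707 m/s
q = v̄ × d × w = 0.7070 × 1.86 × 2.19 = 2.880 m³/s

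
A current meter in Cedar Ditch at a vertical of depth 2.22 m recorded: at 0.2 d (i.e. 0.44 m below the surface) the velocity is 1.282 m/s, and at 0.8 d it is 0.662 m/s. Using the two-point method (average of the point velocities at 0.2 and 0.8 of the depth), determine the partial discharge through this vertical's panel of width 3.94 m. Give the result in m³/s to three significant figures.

v̄ = (1.282 + 0.662) / 2 = 0.9720 m/s
q = v̄ × d × w = 0.9720 × 2.22 × 3.94 = 8.502 m³/s

8.50 m³/s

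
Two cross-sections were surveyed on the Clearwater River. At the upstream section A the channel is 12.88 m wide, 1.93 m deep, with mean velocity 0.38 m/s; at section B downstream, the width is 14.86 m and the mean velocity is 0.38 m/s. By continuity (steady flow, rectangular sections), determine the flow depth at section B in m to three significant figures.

1.67 m

Q = A₁V₁ = (12.88×1.93) × 0.38 = 9.446 m³/s
d₂ = Q/(b₂ V₂) = 9.446/(14.86×0.38) = 1.673 m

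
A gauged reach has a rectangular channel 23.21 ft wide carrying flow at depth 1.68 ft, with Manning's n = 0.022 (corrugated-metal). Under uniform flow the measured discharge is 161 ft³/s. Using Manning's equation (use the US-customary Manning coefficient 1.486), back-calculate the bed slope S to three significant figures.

0.00224

A = b·y = 23.21 × 1.68 = 38.99 ft²
P = b + 2y = 23.21 + 2×1.68 = 26.57 ft
R = A/P = 38.99/26.57 = 1.468 ft
S = (Q·n / (1.486·A·R^(2/3)))² = (161×0.022 / (1.486×38.99×1.291))² = 0.002241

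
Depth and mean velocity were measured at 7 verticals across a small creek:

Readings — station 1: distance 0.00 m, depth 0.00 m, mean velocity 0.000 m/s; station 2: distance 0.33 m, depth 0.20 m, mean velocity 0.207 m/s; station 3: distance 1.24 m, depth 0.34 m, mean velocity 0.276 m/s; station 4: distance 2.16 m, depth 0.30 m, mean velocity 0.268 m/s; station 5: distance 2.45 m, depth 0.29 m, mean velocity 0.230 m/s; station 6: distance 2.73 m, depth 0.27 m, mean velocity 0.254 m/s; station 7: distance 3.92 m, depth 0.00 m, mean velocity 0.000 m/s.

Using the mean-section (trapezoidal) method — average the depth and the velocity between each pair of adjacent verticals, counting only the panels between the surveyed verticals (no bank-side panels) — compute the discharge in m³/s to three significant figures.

Panel 1-2: Δb = 0.33 m, d̄ = (0.00+0.20)/2 = 0.1, v̄ = (0.000+0.207)/2 = 0.1035 → q = 0.33×0.1×0.1035 = 0.003416 m³/s
Panel 2-3: Δb = 0.91 m, d̄ = (0.20+0.34)/2 = 0.27, v̄ = (0.207+0.276)/2 = 0.2415 → q = 0.91×0.27×0.2415 = 0.05934 m³/s
Panel 3-4: Δb = 0.92 m, d̄ = (0.34+0.30)/2 = 0.32, v̄ = (0.276+0.268)/2 = 0.272 → q = 0.92×0.32×0.272 = 0.08008 m³/s
Panel 4-5: Δb = 0.29 m, d̄ = (0.30+0.29)/2 = 0.295, v̄ = (0.268+0.230)/2 = 0.249 → q = 0.29×0.295×0.249 = 0.02130 m³/s
Panel 5-6: Δb = 0.28 m, d̄ = (0.29+0.27)/2 = 0.28, v̄ = (0.230+0.254)/2 = 0.242 → q = 0.28×0.28×0.242 = 0.01897 m³/s
Panel 6-7: Δb = 1.19 m, d̄ = (0.27+0.00)/2 = 0.135, v̄ = (0.254+0.000)/2 = 0.127 → q = 1.19×0.135×0.127 = 0.02040 m³/s
Q = Σ q = 0.2035 m³/s

0.204 m³/s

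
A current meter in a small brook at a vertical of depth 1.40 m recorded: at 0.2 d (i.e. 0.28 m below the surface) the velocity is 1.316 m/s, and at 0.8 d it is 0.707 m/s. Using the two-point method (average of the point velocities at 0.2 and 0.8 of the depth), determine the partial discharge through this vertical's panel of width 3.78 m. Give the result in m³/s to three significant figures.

v̄ = (1.316 + 0.707) / 2 = 1.012 m/s
q = v̄ × d × w = 1.012 × 1.40 × 3.78 = 5.353 m³/s

5.35 m³/s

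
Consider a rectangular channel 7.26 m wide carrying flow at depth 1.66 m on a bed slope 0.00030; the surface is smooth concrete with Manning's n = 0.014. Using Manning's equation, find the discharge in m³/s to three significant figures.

16.3 m³/s

A = b·y = 7.26 × 1.66 = 12.05 m²
P = b + 2y = 7.26 + 2×1.66 = 10.58 m
R = A/P = 12.05/10.58 = 1.139 m
Q = (1/n)·A·R^(2/3)·S^(1/2) = (1/0.014) × 12.05 × 1.139^(2/3) × 0.00030^(1/2) = 16.26 m³/s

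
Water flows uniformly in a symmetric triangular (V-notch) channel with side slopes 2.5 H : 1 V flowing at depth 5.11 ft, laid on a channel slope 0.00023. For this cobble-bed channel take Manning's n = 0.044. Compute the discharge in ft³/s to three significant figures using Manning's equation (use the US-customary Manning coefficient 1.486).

59.5 ft³/s

A = z·y² = 2.5×5.11² = 65.28 ft²
P = 2y√(1+z²) = 2×5.11×√(1+2.5²) = 27.52 ft
R = A/P = 65.28/27.52 = 2.372 ft
Q = (1.486/n)·A·R^(2/3)·S^(1/2) = (1.486/0.044) × 65.28 × 2.372^(2/3) × 0.00023^(1/2) = 59.47 ft³/s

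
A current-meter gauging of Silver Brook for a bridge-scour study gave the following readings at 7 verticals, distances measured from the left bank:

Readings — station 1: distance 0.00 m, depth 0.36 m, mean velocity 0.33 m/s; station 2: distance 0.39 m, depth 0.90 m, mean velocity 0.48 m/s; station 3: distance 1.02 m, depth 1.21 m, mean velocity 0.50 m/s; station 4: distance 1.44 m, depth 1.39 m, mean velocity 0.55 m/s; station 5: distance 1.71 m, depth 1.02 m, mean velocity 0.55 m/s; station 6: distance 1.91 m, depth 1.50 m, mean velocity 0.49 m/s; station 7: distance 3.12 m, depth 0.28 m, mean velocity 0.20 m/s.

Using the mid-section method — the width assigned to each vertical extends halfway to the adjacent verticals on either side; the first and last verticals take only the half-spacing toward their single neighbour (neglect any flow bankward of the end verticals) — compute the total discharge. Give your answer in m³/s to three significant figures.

1.51 m³/s

w_1 = (0.39 − 0.00)/2 = 0.195 m; q_1 = 0.33 × 0.36 × 0.195 = 0.02317 m³/s
w_2 = (1.02 − 0.00)/2 = 0.51 m; q_2 = 0.48 × 0.90 × 0.51 = 0.2203 m³/s
w_3 = (1.44 − 0.39)/2 = 0.525 m; q_3 = 0.50 × 1.21 × 0.525 = 0.3176 m³/s
w_4 = (1.71 − 1.02)/2 = 0.345 m; q_4 = 0.55 × 1.39 × 0.345 = 0.2638 m³/s
w_5 = (1.91 − 1.44)/2 = 0.235 m; q_5 = 0.55 × 1.02 × 0.235 = 0.1318 m³/s
w_6 = (3.12 − 1.71)/2 = 0.705 m; q_6 = 0.49 × 1.50 × 0.705 = 0.5182 m³/s
w_7 = (3.12 − 1.91)/2 = 0.605 m; q_7 = 0.20 × 0.28 × 0.605 = 0.03388 m³/s
Q = Σ qᵢ = 1.509 m³/s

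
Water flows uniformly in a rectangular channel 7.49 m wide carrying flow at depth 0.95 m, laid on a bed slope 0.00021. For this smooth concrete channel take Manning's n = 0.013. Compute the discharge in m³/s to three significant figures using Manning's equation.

A = b·y = 7.49 × 0.95 = 7.116 m²
P = b + 2y = 7.49 + 2×0.95 = 9.390 m
R = A/P = 7.116/9.390 = 0.7578 m
Q = (1/n)·A·R^(2/3)·S^(1/2) = (1/0.013) × 7.116 × 0.7578^(2/3) × 0.00021^(1/2) = 6.593 m³/s

6.59 m³/s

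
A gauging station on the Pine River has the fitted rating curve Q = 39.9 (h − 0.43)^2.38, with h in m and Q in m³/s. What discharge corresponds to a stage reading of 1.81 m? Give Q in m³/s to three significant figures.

Q = 39.9 × (1.81 − 0.43)^2.38 = 39.9 × 1.38^2.38 = 85.88 m³/s

85.9 m³/s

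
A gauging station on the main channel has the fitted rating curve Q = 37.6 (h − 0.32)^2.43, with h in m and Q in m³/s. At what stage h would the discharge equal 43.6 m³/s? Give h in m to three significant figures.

1.38 m

h − h₀ = (Q/C)^(1/b) = (43.6/37.6)^(1/2.43) = 1.063 m
h = 0.32 + 1.063 = 1.383 m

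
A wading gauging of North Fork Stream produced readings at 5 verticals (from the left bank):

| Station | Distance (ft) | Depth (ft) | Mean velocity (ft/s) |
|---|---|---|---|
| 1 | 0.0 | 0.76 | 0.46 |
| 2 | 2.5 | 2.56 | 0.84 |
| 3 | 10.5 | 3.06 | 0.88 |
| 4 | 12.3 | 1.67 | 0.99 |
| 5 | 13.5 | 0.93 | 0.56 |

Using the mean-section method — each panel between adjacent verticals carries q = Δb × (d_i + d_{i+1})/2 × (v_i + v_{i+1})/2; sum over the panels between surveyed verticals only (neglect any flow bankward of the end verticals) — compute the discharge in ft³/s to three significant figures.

27.2 ft³/s

Panel 1-2: Δb = 2.5 ft, d̄ = (0.76+2.56)/2 = 1.66, v̄ = (0.46+0.84)/2 = 0.65 → q = 2.5×1.66×0.65 = 2.698 ft³/s
Panel 2-3: Δb = 8 ft, d̄ = (2.56+3.06)/2 = 2.81, v̄ = (0.84+0.88)/2 = 0.86 → q = 8×2.81×0.86 = 19.33 ft³/s
Panel 3-4: Δb = 1.8 ft, d̄ = (3.06+1.67)/2 = 2.365, v̄ = (0.88+0.99)/2 = 0.935 → q = 1.8×2.365×0.935 = 3.980 ft³/s
Panel 4-5: Δb = 1.2 ft, d̄ = (1.67+0.93)/2 = 1.3, v̄ = (0.99+0.56)/2 = 0.775 → q = 1.2×1.3×0.775 = 1.209 ft³/s
Q = Σ q = 27.22 ft³/s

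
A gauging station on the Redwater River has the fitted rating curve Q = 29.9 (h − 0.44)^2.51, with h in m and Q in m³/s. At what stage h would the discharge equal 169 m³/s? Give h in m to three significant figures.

h − h₀ = (Q/C)^(1/b) = (169/29.9)^(1/2.51) = 1.994 m
h = 0.44 + 1.994 = 2.434 m

2.43 m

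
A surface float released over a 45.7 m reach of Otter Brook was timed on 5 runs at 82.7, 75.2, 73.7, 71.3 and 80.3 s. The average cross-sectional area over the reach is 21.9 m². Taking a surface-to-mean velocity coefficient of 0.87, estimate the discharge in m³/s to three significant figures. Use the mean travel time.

t̄ = (82.7 + 75.2 + 73.7 + 71.3 + 80.3) / 5 = 76.64 s
v_surface = L / t̄ = 45.7 / 76.64 = 0.5963 m/s
v_mean = 0.87 × 0.5963 = 0.5188 m/s
Q = A × v_mean = 21.9 × 0.5188 = 11.36 m³/s

11.4 m³/s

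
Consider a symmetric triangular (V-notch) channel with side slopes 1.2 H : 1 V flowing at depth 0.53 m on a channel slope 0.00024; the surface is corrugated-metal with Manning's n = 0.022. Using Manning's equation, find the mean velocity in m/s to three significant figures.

0.244 m/s

A = z·y² = 1.2×0.53² = 0.3371 m²
P = 2y√(1+z²) = 2×0.53×√(1+1.2²) = 1.656 m
R = A/P = 0.3371/1.656 = 0.2036 m
Q = (1/n)·A·R^(2/3)·S^(1/2) = (1/0.022) × 0.3371 × 0.2036^(2/3) × 0.00024^(1/2) = 0.08214 m³/s
V = Q/A = 0.08214/0.3371 = 0.2437 m/s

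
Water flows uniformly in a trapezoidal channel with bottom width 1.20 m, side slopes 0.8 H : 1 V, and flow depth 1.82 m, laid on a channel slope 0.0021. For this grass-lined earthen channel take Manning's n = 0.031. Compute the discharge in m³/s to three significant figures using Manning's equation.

A = (b + z·y)·y = (1.20 + 0.8×1.82)×1.82 = 4.834 m²
P = b + 2y√(1+z²) = 1.20 + 2×1.82×√(1+0.8²) = 5.861 m
R = A/P = 4.834/5.861 = 0.8247 m
Q = (1/n)·A·R^(2/3)·S^(1/2) = (1/0.031) × 4.834 × 0.8247^(2/3) × 0.0021^(1/2) = 6.284 m³/s

6.28 m³/s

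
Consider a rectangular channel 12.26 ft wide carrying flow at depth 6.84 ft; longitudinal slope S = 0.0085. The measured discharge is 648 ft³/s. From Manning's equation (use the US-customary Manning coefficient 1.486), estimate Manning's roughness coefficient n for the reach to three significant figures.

A = b·y = 12.26 × 6.84 = 83.86 ft²
P = b + 2y = 12.26 + 2×6.84 = 25.94 ft
R = A/P = 83.86/25.94 = 3.233 ft
n = (1.486/Q)·A·R^(2/3)·S^(1/2) = (1.486/648) × 83.86 × 2.186 × 0.09220 = 0.03876

0.0388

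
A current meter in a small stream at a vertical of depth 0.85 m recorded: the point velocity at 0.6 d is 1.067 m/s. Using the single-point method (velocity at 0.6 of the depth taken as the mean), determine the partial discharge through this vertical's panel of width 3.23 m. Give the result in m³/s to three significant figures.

v̄ = v₀.₆ = 1.067 m/s
q = v̄ × d × w = 1.067 × 0.85 × 3.23 = 2.929 m³/s

2.93 m³/s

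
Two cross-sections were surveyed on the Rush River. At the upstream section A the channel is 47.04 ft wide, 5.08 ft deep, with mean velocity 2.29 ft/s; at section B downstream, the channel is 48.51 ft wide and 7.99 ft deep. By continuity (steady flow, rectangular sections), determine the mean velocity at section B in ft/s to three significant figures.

Q = A₁V₁ = (47.04×5.08) × 2.29 = 547.2 ft³/s
A₂ = 48.51 × 7.99 = 387.6 ft²
V₂ = Q/A₂ = 547.2/387.6 = 1.412 ft/s

1.41 ft/s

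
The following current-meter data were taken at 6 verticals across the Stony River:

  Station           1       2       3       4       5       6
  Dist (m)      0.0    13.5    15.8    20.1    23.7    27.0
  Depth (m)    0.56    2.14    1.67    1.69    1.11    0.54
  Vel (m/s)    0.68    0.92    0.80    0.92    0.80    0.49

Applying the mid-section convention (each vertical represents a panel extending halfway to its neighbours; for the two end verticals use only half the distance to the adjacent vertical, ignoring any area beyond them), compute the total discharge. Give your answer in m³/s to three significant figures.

w_1 = (13.5 − 0.0)/2 = 6.75 m; q_1 = 0.68 × 0.56 × 6.75 = 2.570 m³/s
w_2 = (15.8 − 0.0)/2 = 7.9 m; q_2 = 0.92 × 2.14 × 7.9 = 15.55 m³/s
w_3 = (20.1 − 13.5)/2 = 3.3 m; q_3 = 0.80 × 1.67 × 3.3 = 4.409 m³/s
w_4 = (23.7 − 15.8)/2 = 3.95 m; q_4 = 0.92 × 1.69 × 3.95 = 6.141 m³/s
w_5 = (27.0 − 20.1)/2 = 3.45 m; q_5 = 0.80 × 1.11 × 3.45 = 3.064 m³/s
w_6 = (27.0 − 23.7)/2 = 1.65 m; q_6 = 0.49 × 0.54 × 1.65 = 0.4366 m³/s
Q = Σ qᵢ = 32.17 m³/s

32.2 m³/s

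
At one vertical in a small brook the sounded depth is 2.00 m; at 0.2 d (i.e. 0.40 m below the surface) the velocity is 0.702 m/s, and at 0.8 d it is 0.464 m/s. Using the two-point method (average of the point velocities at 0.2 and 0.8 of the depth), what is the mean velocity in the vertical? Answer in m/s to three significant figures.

0.583 m/s

v̄ = (0.702 + 0.464) / 2 = 0.5830 m/s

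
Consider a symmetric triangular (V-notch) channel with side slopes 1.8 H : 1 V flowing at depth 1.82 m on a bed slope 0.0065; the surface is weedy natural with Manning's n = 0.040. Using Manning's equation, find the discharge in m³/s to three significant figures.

A = z·y² = 1.8×1.82² = 5.962 m²
P = 2y√(1+z²) = 2×1.82×√(1+1.8²) = 7.495 m
R = A/P = 5.962/7.495 = 0.7955 m
Q = (1/n)·A·R^(2/3)·S^(1/2) = (1/0.040) × 5.962 × 0.7955^(2/3) × 0.0065^(1/2) = 10.32 m³/s

10.3 m³/s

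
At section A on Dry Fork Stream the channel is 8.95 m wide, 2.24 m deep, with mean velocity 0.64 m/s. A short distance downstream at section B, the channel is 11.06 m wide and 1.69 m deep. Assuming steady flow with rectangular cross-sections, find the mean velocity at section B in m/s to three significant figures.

Q = A₁V₁ = (8.95×2.24) × 0.64 = 12.83 m³/s
A₂ = 11.06 × 1.69 = 18.69 m²
V₂ = Q/A₂ = 12.83/18.69 = 0.6865 m/s

0.686 m/s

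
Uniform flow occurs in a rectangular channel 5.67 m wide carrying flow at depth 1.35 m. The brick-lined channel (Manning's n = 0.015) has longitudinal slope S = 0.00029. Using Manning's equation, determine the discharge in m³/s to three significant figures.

8.19 m³/s

A = b·y = 5.67 × 1.35 = 7.655 m²
P = b + 2y = 5.67 + 2×1.35 = 8.370 m
R = A/P = 7.655/8.370 = 0.9145 m
Q = (1/n)·A·R^(2/3)·S^(1/2) = (1/0.015) × 7.655 × 0.9145^(2/3) × 0.00029^(1/2) = 8.188 m³/s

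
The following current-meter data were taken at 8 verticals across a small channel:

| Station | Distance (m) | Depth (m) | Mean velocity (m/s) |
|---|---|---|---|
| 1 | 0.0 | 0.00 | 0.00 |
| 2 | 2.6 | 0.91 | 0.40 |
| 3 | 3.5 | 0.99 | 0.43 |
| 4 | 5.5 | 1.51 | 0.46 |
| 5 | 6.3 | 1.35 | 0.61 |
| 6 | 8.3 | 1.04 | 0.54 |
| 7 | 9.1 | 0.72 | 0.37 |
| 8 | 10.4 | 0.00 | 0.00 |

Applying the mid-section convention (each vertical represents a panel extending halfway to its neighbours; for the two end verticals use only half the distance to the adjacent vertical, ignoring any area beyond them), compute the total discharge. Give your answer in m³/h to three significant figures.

16000 m³/h

w_2 = (3.5 − 0.0)/2 = 1.75 m; q_2 = 0.40 × 0.91 × 1.75 = 0.6370 m³/s
w_3 = (5.5 − 2.6)/2 = 1.45 m; q_3 = 0.43 × 0.99 × 1.45 = 0.6173 m³/s
w_4 = (6.3 − 3.5)/2 = 1.4 m; q_4 = 0.46 × 1.51 × 1.4 = 0.9724 m³/s
w_5 = (8.3 − 5.5)/2 = 1.4 m; q_5 = 0.61 × 1.35 × 1.4 = 1.153 m³/s
w_6 = (9.1 − 6.3)/2 = 1.4 m; q_6 = 0.54 × 1.04 × 1.4 = 0.7862 m³/s
w_7 = (10.4 − 8.3)/2 = 1.05 m; q_7 = 0.37 × 0.72 × 1.05 = 0.2797 m³/s
Stations 1, 8 contribute zero (depth or velocity is 0).
Q = Σ qᵢ = 4.446 m³/s
= 4.446 × 3600 = 16000 m³/h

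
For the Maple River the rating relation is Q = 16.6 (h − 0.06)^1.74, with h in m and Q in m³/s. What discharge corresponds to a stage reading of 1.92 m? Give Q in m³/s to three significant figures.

Q = 16.6 × (1.92 − 0.06)^1.74 = 16.6 × 1.86^1.74 = 48.87 m³/s

48.9 m³/s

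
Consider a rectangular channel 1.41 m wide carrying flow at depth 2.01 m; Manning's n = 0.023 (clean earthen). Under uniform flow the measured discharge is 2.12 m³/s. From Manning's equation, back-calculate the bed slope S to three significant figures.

0.000704

A = b·y = 1.41 × 2.01 = 2.834 m²
P = b + 2y = 1.41 + 2×2.01 = 5.430 m
R = A/P = 2.834/5.430 = 0.5219 m
S = (Q·n / (1·A·R^(2/3)))² = (2.12×0.023 / (1×2.834×0.6483))² = 0.0007044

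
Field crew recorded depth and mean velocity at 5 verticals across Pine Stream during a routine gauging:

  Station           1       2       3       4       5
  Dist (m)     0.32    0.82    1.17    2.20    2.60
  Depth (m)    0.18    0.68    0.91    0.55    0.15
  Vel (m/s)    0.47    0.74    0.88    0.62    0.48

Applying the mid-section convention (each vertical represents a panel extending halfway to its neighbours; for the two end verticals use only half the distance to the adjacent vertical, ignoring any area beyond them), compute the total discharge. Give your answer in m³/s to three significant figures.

w_1 = (0.82 − 0.32)/2 = 0.25 m; q_1 = 0.47 × 0.18 × 0.25 = 0.02115 m³/s
w_2 = (1.17 − 0.32)/2 = 0.425 m; q_2 = 0.74 × 0.68 × 0.425 = 0.2139 m³/s
w_3 = (2.20 − 0.82)/2 = 0.69 m; q_3 = 0.88 × 0.91 × 0.69 = 0.5526 m³/s
w_4 = (2.60 − 1.17)/2 = 0.715 m; q_4 = 0.62 × 0.55 × 0.715 = 0.2438 m³/s
w_5 = (2.60 − 2.20)/2 = 0.2 m; q_5 = 0.48 × 0.15 × 0.2 = 0.01440 m³/s
Q = Σ qᵢ = 1.046 m³/s

1.05 m³/s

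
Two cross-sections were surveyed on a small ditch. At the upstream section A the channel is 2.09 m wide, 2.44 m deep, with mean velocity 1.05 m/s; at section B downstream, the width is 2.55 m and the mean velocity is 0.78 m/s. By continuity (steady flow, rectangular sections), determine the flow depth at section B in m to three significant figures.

2.69 m

Q = A₁V₁ = (2.09×2.44) × 1.05 = 5.355 m³/s
d₂ = Q/(b₂ V₂) = 5.355/(2.55×0.78) = 2.692 m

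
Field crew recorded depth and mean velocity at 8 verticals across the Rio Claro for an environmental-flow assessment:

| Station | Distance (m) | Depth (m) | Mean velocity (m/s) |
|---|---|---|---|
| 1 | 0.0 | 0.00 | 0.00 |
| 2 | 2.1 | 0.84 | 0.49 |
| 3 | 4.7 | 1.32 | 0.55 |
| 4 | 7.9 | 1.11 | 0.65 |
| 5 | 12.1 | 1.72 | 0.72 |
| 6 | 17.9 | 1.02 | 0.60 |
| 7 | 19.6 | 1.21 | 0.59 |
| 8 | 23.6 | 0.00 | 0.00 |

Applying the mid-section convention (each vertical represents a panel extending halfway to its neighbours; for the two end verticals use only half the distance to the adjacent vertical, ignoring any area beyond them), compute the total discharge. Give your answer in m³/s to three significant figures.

w_2 = (4.7 − 0.0)/2 = 2.35 m; q_2 = 0.49 × 0.84 × 2.35 = 0.9673 m³/s
w_3 = (7.9 − 2.1)/2 = 2.9 m; q_3 = 0.55 × 1.32 × 2.9 = 2.105 m³/s
w_4 = (12.1 − 4.7)/2 = 3.7 m; q_4 = 0.65 × 1.11 × 3.7 = 2.670 m³/s
w_5 = (17.9 − 7.9)/2 = 5 m; q_5 = 0.72 × 1.72 × 5 = 6.192 m³/s
w_6 = (19.6 − 12.1)/2 = 3.75 m; q_6 = 0.60 × 1.02 × 3.75 = 2.295 m³/s
w_7 = (23.6 − 17.9)/2 = 2.85 m; q_7 = 0.59 × 1.21 × 2.85 = 2.035 m³/s
Stations 1, 8 contribute zero (depth or velocity is 0).
Q = Σ qᵢ = 16.26 m³/s

16.3 m³/s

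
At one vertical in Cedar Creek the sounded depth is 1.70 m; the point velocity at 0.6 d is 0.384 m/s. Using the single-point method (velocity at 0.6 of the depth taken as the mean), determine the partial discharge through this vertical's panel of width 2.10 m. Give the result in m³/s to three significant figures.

v̄ = v₀.₆ = 0.384 m/s
q = v̄ × d × w = 0.3840 × 1.70 × 2.10 = 1.371 m³/s

1.37 m³/s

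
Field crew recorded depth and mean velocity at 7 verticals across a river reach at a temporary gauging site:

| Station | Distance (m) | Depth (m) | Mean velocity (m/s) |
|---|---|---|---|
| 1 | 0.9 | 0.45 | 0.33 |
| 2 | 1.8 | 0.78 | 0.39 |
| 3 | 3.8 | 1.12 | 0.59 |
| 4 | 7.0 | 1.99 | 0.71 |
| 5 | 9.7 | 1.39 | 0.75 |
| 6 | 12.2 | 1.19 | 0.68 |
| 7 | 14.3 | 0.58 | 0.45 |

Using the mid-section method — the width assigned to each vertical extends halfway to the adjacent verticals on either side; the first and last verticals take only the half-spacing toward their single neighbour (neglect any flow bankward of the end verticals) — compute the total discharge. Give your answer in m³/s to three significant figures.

w_1 = (1.8 − 0.9)/2 = 0.45 m; q_1 = 0.33 × 0.45 × 0.45 = 0.06683 m³/s
w_2 = (3.8 − 0.9)/2 = 1.45 m; q_2 = 0.39 × 0.78 × 1.45 = 0.4411 m³/s
w_3 = (7.0 − 1.8)/2 = 2.6 m; q_3 = 0.59 × 1.12 × 2.6 = 1.718 m³/s
w_4 = (9.7 − 3.8)/2 = 2.95 m; q_4 = 0.71 × 1.99 × 2.95 = 4.168 m³/s
w_5 = (12.2 − 7.0)/2 = 2.6 m; q_5 = 0.75 × 1.39 × 2.6 = 2.711 m³/s
w_6 = (14.3 − 9.7)/2 = 2.3 m; q_6 = 0.68 × 1.19 × 2.3 = 1.861 m³/s
w_7 = (14.3 − 12.2)/2 = 1.05 m; q_7 = 0.45 × 0.58 × 1.05 = 0.2741 m³/s
Q = Σ qᵢ = 11.24 m³/s

11.2 m³/s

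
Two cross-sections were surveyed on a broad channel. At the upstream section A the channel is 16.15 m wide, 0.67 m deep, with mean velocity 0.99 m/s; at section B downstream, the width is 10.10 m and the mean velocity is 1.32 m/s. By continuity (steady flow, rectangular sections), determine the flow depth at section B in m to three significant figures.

0.804 m

Q = A₁V₁ = (16.15×0.67) × 0.99 = 10.71 m³/s
d₂ = Q/(b₂ V₂) = 10.71/(10.10×1.32) = 0.8035 m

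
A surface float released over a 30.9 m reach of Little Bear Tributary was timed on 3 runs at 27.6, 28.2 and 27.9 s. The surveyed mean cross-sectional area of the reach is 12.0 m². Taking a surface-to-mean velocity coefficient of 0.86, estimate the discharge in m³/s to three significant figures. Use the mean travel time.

t̄ = (27.6 + 28.2 + 27.9) / 3 = 27.9 s
v_surface = L / t̄ = 30.9 / 27.9 = 1.108 m/s
v_mean = 0.86 × 1.108 = 0.9525 m/s
Q = A × v_mean = 12.0 × 0.9525 = 11.43 m³/s

11.4 m³/s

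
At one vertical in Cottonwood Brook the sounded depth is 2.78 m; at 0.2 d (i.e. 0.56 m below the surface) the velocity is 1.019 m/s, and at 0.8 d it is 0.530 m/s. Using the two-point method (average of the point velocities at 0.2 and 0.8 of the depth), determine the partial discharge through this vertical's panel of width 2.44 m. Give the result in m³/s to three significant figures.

5.25 m³/s

v̄ = (1.019 + 0.530) / 2 = 0.7745 m/s
q = v̄ × d × w = 0.7745 × 2.78 × 2.44 = 5.254 m³/s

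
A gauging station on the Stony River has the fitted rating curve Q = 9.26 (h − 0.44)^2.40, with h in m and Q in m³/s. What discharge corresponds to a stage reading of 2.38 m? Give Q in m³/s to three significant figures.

45.4 m³/s

Q = 9.26 × (2.38 − 0.44)^2.40 = 9.26 × 1.94^2.40 = 45.43 m³/s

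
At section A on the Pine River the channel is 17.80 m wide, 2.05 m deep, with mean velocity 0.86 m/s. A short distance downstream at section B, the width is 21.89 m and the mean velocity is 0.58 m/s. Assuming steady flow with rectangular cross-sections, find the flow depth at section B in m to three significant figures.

2.47 m

Q = A₁V₁ = (17.80×2.05) × 0.86 = 31.38 m³/s
d₂ = Q/(b₂ V₂) = 31.38/(21.89×0.58) = 2.472 m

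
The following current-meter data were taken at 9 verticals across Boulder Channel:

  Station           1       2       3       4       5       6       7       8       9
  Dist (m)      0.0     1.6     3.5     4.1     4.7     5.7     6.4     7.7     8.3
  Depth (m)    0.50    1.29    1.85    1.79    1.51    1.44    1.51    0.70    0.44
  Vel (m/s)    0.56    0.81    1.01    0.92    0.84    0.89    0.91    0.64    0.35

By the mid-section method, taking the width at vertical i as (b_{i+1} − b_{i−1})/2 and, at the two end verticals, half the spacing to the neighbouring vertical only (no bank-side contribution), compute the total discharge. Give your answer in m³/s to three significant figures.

9.33 m³/s

w_1 = (1.6 − 0.0)/2 = 0.8 m; q_1 = 0.56 × 0.50 × 0.8 = 0.2240 m³/s
w_2 = (3.5 − 0.0)/2 = 1.75 m; q_2 = 0.81 × 1.29 × 1.75 = 1.829 m³/s
w_3 = (4.1 − 1.6)/2 = 1.25 m; q_3 = 1.01 × 1.85 × 1.25 = 2.336 m³/s
w_4 = (4.7 − 3.5)/2 = 0.6 m; q_4 = 0.92 × 1.79 × 0.6 = 0.9881 m³/s
w_5 = (5.7 − 4.1)/2 = 0.8 m; q_5 = 0.84 × 1.51 × 0.8 = 1.015 m³/s
w_6 = (6.4 − 4.7)/2 = 0.85 m; q_6 = 0.89 × 1.44 × 0.85 = 1.089 m³/s
w_7 = (7.7 − 5.7)/2 = 1 m; q_7 = 0.91 × 1.51 × 1 = 1.374 m³/s
w_8 = (8.3 − 6.4)/2 = 0.95 m; q_8 = 0.64 × 0.70 × 0.95 = 0.4256 m³/s
w_9 = (8.3 − 7.7)/2 = 0.3 m; q_9 = 0.35 × 0.44 × 0.3 = 0.04620 m³/s
Q = Σ qᵢ = 9.326 m³/s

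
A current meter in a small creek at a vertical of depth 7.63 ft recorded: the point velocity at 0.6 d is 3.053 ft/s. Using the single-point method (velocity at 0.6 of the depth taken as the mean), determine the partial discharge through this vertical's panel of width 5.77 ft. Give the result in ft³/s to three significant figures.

134 ft³/s

v̄ = v₀.₆ = 3.053 ft/s
q = v̄ × d × w = 3.053 × 7.63 × 5.77 = 134.4 ft³/s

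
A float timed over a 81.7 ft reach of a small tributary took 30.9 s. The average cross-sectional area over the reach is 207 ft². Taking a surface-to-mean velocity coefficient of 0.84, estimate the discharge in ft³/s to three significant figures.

v_surface = L / t̄ = 81.7 / 30.9 = 2.644 ft/s
v_mean = 0.84 × 2.644 = 2.221 ft/s
Q = A × v_mean = 207 × 2.221 = 459.7 ft³/s

460 ft³/s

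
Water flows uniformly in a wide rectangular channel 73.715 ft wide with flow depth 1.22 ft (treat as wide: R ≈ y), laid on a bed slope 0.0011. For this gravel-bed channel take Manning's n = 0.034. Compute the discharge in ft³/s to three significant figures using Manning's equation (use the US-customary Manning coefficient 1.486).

149 ft³/s

A = b·y = 73.715 × 1.22 = 89.93 ft²
Wide channel: R ≈ y = 1.22 ft
Q = (1.486/n)·A·R^(2/3)·S^(1/2) = (1.486/0.034) × 89.93 × 1.220^(2/3) × 0.0011^(1/2) = 148.8 ft³/s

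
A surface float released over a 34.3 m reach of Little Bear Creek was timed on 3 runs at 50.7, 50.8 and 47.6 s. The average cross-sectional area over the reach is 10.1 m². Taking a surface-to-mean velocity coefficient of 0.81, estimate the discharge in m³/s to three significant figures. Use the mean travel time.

t̄ = (50.7 + 50.8 + 47.6) / 3 = 49.7 s
v_surface = L / t̄ = 34.3 / 49.7 = 0.6901 m/s
v_mean = 0.81 × 0.6901 = 0.5590 m/s
Q = A × v_mean = 10.1 × 0.5590 = 5.646 m³/s

5.65 m³/s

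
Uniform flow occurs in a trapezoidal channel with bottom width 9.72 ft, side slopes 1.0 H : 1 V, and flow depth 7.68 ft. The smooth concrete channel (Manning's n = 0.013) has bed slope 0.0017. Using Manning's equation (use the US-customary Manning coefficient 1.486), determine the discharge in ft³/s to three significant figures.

1650 ft³/s

A = (b + z·y)·y = (9.72 + 1.0×7.68)×7.68 = 133.6 ft²
P = b + 2y√(1+z²) = 9.72 + 2×7.68×√(1+1.0²) = 31.44 ft
R = A/P = 133.6/31.44 = 4.250 ft
Q = (1.486/n)·A·R^(2/3)·S^(1/2) = (1.486/0.013) × 133.6 × 4.250^(2/3) × 0.0017^(1/2) = 1652 ft³/s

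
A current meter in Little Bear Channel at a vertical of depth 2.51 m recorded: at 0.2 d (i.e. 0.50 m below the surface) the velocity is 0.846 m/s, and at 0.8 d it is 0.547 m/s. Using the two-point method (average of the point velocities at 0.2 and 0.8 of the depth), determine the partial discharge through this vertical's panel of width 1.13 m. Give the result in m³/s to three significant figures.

v̄ = (0.846 + 0.547) / 2 = 0.6965 m/s
q = v̄ × d × w = 0.6965 × 2.51 × 1.13 = 1.975 m³/s

1.98 m³/s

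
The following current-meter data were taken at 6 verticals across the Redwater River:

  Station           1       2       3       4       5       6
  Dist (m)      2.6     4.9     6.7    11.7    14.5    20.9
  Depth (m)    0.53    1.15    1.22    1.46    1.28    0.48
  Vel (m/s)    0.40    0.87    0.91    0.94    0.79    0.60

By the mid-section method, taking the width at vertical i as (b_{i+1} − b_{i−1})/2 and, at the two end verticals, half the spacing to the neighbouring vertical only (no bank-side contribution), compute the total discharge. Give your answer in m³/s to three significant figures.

w_1 = (4.9 − 2.6)/2 = 1.15 m; q_1 = 0.40 × 0.53 × 1.15 = 0.2438 m³/s
w_2 = (6.7 − 2.6)/2 = 2.05 m; q_2 = 0.87 × 1.15 × 2.05 = 2.051 m³/s
w_3 = (11.7 − 4.9)/2 = 3.4 m; q_3 = 0.91 × 1.22 × 3.4 = 3.775 m³/s
w_4 = (14.5 − 6.7)/2 = 3.9 m; q_4 = 0.94 × 1.46 × 3.9 = 5.352 m³/s
w_5 = (20.9 − 11.7)/2 = 4.6 m; q_5 = 0.79 × 1.28 × 4.6 = 4.652 m³/s
w_6 = (20.9 − 14.5)/2 = 3.2 m; q_6 = 0.60 × 0.48 × 3.2 = 0.9216 m³/s
Q = Σ qᵢ = 16.99 m³/s

17.0 m³/s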